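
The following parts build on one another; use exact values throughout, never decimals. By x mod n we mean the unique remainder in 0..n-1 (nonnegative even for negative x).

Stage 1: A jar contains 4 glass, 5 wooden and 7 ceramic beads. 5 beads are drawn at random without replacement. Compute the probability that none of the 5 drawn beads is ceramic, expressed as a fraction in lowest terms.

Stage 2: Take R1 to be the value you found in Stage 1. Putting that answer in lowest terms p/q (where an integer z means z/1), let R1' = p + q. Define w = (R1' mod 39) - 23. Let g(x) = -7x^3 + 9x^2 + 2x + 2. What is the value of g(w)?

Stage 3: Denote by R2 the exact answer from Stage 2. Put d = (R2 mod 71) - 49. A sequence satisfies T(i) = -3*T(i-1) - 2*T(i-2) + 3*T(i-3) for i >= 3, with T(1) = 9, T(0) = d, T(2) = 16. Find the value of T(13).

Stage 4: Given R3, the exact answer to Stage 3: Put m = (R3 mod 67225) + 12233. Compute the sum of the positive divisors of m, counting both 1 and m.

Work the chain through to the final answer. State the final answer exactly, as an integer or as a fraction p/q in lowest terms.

52992

Stage 1: total draws C(16,5) = 4368; favorable C(9,5) = 126; P = 3/104; answer 3/104
Stage 2: R1 = 3/104; threaded value p + q = 107; w = 6; -7*(6)^3 + 9*(6)^2 + 2*(6)^1 + 2 = (-1512) + (324) + (12) + (2) = -1174; answer -1174
Stage 3: R2 = -1174; d = -16; T(3) = -3*(16) - 2*(9) + 3*(-16) = -114; iterating: T(3)=-114, T(4)=337, T(5)=-735, T(6)=1189, T(7)=-1086, T(8)=-1325, T(9)=9714, T(10)=-29750, T(11)=65847, T(12)=-108899, T(13)=105753; answer 105753
Stage 4: R3 = 105753; m = 50761; 50761 = 23 * 2207; sigma = (1 + 23) * (1 + 2207) = 24 * 2208 = 52992; answer 52992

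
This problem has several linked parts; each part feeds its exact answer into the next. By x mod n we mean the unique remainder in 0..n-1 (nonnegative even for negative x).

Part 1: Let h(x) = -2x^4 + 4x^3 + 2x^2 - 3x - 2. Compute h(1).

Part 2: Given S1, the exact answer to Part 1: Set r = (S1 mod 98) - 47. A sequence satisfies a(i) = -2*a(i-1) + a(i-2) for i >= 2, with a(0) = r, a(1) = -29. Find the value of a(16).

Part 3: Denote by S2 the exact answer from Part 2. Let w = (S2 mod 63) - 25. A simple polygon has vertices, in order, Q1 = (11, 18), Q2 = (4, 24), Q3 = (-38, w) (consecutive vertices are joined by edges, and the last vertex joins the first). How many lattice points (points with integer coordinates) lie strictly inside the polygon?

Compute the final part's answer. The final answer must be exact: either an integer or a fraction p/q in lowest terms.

Part 1: -2*(1)^4 + 4*(1)^3 + 2*(1)^2 - 3*(1)^1 - 2 = (-2) + (4) + (2) + (-3) + (-2) = -1; answer -1
Part 2: S1 = -1; r = 50; a(2) = -2*(-29) + 1*(50) = 108; iterating: a(2)=108, a(3)=-245, a(4)=598, a(5)=-1441, a(6)=3480, a(7)=-8401, a(8)=20282, a(9)=-48965, a(10)=118212, a(11)=-285389, a(12)=688990, a(13)=-1663369, a(14)=4015728, a(15)=-9694825, a(16)=23405378; answer 23405378
Part 3: S2 = 23405378; w = 34; cross terms: (11*24 - 4*18)=192, (4*34 - -38*24)=1048, (-38*18 - 11*34)=-1058; twice the area = |182| = 182; area = 91; boundary points = 1 + 2 + 1 = 4; strictly interior points = area - boundary/2 + 1 = 90; answer 90

90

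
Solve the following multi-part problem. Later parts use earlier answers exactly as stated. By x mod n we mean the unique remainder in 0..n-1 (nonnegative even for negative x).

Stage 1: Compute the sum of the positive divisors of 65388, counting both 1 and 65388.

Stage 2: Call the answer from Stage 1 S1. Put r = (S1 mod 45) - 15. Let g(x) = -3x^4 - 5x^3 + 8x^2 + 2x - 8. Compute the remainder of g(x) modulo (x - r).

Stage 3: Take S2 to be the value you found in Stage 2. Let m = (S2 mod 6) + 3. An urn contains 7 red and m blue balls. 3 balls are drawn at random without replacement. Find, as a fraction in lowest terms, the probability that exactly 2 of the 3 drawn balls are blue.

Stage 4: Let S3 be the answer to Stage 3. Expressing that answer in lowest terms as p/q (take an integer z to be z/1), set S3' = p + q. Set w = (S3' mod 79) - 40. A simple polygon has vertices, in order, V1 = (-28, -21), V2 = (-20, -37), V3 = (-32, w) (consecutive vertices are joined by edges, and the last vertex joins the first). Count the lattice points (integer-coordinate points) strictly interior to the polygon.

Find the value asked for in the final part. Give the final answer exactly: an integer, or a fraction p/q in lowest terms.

Stage 1: 65388 = 2^2 * 3 * 5449; sigma = (1 + 2 + 4) * (1 + 3) * (1 + 5449) = 7 * 4 * 5450 = 152600; answer 152600
Stage 2: S1 = 152600; r = -10; remainder = value at the root: -3*(-10)^4 - 5*(-10)^3 + 8*(-10)^2 + 2*(-10)^1 - 8 = (-30000) + (5000) + (800) + (-20) + (-8) = -24228; answer -24228
Stage 3: S2 = -24228; m = 3; total draws C(10,3) = 120; favorable C(3,2)*C(7,1) = 21; P = 7/40; answer 7/40
Stage 4: S3 = 7/40; threaded value p + q = 47; w = 7; cross terms: (-28*-37 - -20*-21)=616, (-20*7 - -32*-37)=-1324, (-32*-21 - -28*7)=868; twice the area = |160| = 160; area = 80; boundary points = 8 + 4 + 4 = 16; strictly interior points = area - boundary/2 + 1 = 73; answer 73

73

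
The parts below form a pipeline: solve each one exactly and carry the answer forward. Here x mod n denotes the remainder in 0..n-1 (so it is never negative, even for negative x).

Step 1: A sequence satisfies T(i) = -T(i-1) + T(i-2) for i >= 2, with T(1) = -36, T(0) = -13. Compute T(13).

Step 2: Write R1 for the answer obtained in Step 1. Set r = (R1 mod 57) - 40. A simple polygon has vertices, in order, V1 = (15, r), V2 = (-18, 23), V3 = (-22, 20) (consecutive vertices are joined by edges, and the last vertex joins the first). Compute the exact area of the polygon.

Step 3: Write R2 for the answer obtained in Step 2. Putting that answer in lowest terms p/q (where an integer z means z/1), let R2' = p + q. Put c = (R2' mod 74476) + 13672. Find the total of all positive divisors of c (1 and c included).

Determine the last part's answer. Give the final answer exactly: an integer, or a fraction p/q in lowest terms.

Step 1: T(2) = -1*(-36) + 1*(-13) = 23; iterating: T(2)=23, T(3)=-59, T(4)=82, T(5)=-141, T(6)=223, T(7)=-364, T(8)=587, T(9)=-951, T(10)=1538, T(11)=-2489, T(12)=4027, T(13)=-6516; answer -6516
Step 2: R1 = -6516; r = -1; cross terms: (15*23 - -18*-1)=327, (-18*20 - -22*23)=146, (-22*-1 - 15*20)=-278; twice the area = |195| = 195; area = 195/2; answer 195/2
Step 3: R2 = 195/2; threaded value p + q = 197; c = 13869; 13869 = 3^2 * 23 * 67; sigma = (1 + 3 + 9) * (1 + 23) * (1 + 67) = 13 * 24 * 68 = 21216; answer 21216

21216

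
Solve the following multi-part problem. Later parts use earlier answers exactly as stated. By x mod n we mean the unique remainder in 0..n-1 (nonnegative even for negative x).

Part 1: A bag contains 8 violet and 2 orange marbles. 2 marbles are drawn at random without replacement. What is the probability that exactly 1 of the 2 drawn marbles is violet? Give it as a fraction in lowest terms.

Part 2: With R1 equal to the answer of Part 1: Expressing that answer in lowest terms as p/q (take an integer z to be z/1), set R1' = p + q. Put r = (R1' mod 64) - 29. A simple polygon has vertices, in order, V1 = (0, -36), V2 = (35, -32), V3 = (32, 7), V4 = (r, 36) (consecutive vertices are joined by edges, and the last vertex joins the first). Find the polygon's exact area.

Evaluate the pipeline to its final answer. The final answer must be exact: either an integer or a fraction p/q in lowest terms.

2305/2

Part 1: total draws C(10,2) = 45; favorable C(8,1)*C(2,1) = 16; P = 16/45; answer 16/45
Part 2: R1 = 16/45; threaded value p + q = 61; r = 32; cross terms: (0*-32 - 35*-36)=1260, (35*7 - 32*-32)=1269, (32*36 - 32*7)=928, (32*-36 - 0*36)=-1152; twice the area = |2305| = 2305; area = 2305/2; answer 2305/2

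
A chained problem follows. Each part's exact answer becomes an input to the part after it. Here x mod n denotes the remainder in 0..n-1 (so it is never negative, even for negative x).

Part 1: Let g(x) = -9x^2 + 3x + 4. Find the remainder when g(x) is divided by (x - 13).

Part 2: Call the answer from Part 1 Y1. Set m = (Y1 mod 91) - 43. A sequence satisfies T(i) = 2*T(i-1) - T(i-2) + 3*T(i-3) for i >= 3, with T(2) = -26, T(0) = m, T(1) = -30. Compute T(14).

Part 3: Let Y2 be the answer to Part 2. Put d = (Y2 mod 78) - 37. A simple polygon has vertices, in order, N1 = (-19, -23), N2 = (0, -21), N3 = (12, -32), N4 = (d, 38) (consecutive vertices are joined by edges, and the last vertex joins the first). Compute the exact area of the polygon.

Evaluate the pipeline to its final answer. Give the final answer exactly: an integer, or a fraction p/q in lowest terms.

766

Part 1: remainder = value at the root: -9*(13)^2 + 3*(13)^1 + 4 = (-1521) + (39) + (4) = -1478; answer -1478
Part 2: Y1 = -1478; m = 26; T(3) = 2*(-26) - 1*(-30) + 3*(26) = 56; iterating: T(3)=56, T(4)=48, T(5)=-38, T(6)=44, T(7)=270, T(8)=382, T(9)=626, T(10)=1680, T(11)=3880, T(12)=7958, T(13)=17076, T(14)=37834; answer 37834
Part 3: Y2 = 37834; d = -33; cross terms: (-19*-21 - 0*-23)=399, (0*-32 - 12*-21)=252, (12*38 - -33*-32)=-600, (-33*-23 - -19*38)=1481; twice the area = |1532| = 1532; area = 766; answer 766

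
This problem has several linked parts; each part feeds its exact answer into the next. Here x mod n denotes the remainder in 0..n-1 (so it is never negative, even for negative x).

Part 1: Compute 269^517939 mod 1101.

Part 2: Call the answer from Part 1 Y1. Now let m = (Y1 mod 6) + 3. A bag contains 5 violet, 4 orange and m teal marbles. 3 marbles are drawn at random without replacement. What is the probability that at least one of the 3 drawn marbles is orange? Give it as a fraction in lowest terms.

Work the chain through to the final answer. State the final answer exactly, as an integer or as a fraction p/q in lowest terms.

Part 1: squarings mod 1101: 269^1=269, 269^2=796, 269^4=541, 269^8=916, 269^16=94, 269^32=28, 269^64=784, 269^128=298, 269^256=724, 269^512=100, 269^1024=91, 269^2048=574, 269^4096=277, 269^8192=760, 269^16384=676, 269^32768=61, 269^65536=418, 269^131072=766, 269^262144=1024; 269^517939 = 269^1 * 269^2 * 269^16 * 269^32 * 269^256 * 269^512 * 269^1024 * 269^8192 * 269^16384 * 269^32768 * 269^65536 * 269^131072 * 269^262144 = 65 (mod 1101); answer 65
Part 2: Y1 = 65; m = 8; total draws C(17,3) = 680; complement C(13,3) = 286; favorable 680 - 286 = 394; P = 197/340; answer 197/340

197/340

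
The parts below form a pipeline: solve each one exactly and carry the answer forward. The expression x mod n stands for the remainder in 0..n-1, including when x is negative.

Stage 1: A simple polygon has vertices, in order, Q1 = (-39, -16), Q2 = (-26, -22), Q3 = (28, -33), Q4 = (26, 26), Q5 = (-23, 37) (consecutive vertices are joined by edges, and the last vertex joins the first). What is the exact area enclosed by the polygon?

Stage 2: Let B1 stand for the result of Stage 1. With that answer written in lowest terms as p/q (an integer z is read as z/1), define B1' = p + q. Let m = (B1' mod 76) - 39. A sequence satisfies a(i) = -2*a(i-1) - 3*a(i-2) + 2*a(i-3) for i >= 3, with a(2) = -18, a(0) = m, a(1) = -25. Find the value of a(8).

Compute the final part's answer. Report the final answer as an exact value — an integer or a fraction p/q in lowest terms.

1974

Stage 1: cross terms: (-39*-22 - -26*-16)=442, (-26*-33 - 28*-22)=1474, (28*26 - 26*-33)=1586, (26*37 - -23*26)=1560, (-23*-16 - -39*37)=1811; twice the area = |6873| = 6873; area = 6873/2; answer 6873/2
Stage 2: B1 = 6873/2; threaded value p + q = 6875; m = -4; a(3) = -2*(-18) - 3*(-25) + 2*(-4) = 103; iterating: a(3)=103, a(4)=-202, a(5)=59, a(6)=694, a(7)=-1969, a(8)=1974; answer 1974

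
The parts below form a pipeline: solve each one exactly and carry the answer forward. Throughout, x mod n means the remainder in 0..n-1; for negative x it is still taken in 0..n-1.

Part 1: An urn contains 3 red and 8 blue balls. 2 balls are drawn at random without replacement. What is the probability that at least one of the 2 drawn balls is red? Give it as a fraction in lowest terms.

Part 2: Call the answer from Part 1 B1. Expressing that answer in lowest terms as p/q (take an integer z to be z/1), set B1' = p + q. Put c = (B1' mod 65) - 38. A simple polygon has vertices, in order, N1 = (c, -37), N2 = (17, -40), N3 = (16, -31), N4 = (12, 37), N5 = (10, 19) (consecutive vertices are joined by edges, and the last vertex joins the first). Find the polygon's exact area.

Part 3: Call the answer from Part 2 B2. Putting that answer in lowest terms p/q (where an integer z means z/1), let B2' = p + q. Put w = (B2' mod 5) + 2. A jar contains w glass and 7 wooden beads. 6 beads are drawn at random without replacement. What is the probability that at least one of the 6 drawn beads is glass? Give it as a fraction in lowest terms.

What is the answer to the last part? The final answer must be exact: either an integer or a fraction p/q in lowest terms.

Part 1: total draws C(11,2) = 55; complement C(8,2) = 28; favorable 55 - 28 = 27; P = 27/55; answer 27/55
Part 2: B1 = 27/55; threaded value p + q = 82; c = -21; cross terms: (-21*-40 - 17*-37)=1469, (17*-31 - 16*-40)=113, (16*37 - 12*-31)=964, (12*19 - 10*37)=-142, (10*-37 - -21*19)=29; twice the area = |2433| = 2433; area = 2433/2; answer 2433/2
Part 3: B2 = 2433/2; threaded value p + q = 2435; w = 2; total draws C(9,6) = 84; complement C(7,6) = 7; favorable 84 - 7 = 77; P = 11/12; answer 11/12

11/12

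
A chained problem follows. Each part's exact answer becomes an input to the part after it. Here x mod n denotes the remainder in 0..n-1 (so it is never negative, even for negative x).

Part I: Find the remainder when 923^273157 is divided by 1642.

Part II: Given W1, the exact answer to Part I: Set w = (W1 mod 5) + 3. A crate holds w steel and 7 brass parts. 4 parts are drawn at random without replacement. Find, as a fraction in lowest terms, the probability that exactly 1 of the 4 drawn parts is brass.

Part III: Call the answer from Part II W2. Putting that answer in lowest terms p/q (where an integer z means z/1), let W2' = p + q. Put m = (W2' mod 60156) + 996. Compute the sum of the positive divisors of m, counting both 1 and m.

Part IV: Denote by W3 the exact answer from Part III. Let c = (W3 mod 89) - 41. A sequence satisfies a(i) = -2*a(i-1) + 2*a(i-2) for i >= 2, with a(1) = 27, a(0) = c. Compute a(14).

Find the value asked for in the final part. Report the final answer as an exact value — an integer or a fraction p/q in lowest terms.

Part I: squarings mod 1642: 923^1=923, 923^2=1373, 923^4=113, 923^8=1275, 923^16=45, 923^32=383, 923^64=551, 923^128=1473, 923^256=647, 923^512=1541, 923^1024=349, 923^2048=293, 923^4096=465, 923^8192=1123, 923^16384=73, 923^32768=403, 923^65536=1493, 923^131072=855, 923^262144=335; 923^273157 = 923^1 * 923^4 * 923^256 * 923^512 * 923^2048 * 923^8192 * 923^262144 = 1209 (mod 1642); answer 1209
Part II: W1 = 1209; w = 7; total draws C(14,4) = 1001; favorable C(7,1)*C(7,3) = 245; P = 35/143; answer 35/143
Part III: W2 = 35/143; threaded value p + q = 178; m = 1174; 1174 = 2 * 587; sigma = (1 + 2) * (1 + 587) = 3 * 588 = 1764; answer 1764
Part IV: W3 = 1764; c = 32; a(2) = -2*(27) + 2*(32) = 10; iterating: a(2)=10, a(3)=34, a(4)=-48, a(5)=164, a(6)=-424, a(7)=1176, a(8)=-3200, a(9)=8752, a(10)=-23904, a(11)=65312, a(12)=-178432, a(13)=487488, a(14)=-1331840; answer -1331840

-1331840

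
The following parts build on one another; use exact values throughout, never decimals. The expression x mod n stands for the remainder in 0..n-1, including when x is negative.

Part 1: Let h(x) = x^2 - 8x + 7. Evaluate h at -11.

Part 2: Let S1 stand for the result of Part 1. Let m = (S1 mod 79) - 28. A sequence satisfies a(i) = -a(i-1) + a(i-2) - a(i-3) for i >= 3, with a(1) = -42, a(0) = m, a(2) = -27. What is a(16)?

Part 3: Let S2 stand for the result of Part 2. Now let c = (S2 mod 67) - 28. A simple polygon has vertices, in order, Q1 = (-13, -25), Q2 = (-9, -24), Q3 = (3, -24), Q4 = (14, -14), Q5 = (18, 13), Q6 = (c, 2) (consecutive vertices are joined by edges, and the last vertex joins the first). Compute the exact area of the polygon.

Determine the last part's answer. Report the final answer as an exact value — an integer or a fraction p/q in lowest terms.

747/2

Part 1: 1*(-11)^2 - 8*(-11)^1 + 7 = (121) + (88) + (7) = 216; answer 216
Part 2: S1 = 216; m = 30; a(3) = -1*(-27) + 1*(-42) - 1*(30) = -45; iterating: a(3)=-45, a(4)=60, a(5)=-78, a(6)=183, a(7)=-321, a(8)=582, a(9)=-1086, a(10)=1989, a(11)=-3657, a(12)=6732, a(13)=-12378, a(14)=22767, a(15)=-41877, a(16)=77022; answer 77022
Part 3: S2 = 77022; c = 11; cross terms: (-13*-24 - -9*-25)=87, (-9*-24 - 3*-24)=288, (3*-14 - 14*-24)=294, (14*13 - 18*-14)=434, (18*2 - 11*13)=-107, (11*-25 - -13*2)=-249; twice the area = |747| = 747; area = 747/2; answer 747/2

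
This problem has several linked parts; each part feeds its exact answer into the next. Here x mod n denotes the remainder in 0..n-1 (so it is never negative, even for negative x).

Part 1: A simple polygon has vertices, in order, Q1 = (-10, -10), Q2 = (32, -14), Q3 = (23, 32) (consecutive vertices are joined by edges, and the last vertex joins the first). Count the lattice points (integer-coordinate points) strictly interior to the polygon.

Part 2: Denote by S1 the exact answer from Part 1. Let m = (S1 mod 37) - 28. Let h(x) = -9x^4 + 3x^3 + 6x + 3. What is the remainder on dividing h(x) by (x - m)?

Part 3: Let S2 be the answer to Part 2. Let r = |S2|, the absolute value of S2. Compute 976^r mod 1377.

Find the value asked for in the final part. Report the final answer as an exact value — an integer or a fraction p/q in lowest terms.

181

Part 1: cross terms: (-10*-14 - 32*-10)=460, (32*32 - 23*-14)=1346, (23*-10 - -10*32)=90; twice the area = |1896| = 1896; area = 948; boundary points = 2 + 1 + 3 = 6; strictly interior points = area - boundary/2 + 1 = 946; answer 946
Part 2: S1 = 946; m = -7; remainder = value at the root: -9*(-7)^4 + 3*(-7)^3 + 6*(-7)^1 + 3 = (-21609) + (-1029) + (-42) + (3) = -22677; answer -22677
Part 3: S2 = -22677; r = 22677; squarings mod 1377: 976^1=976, 976^2=1069, 976^4=1228, 976^8=169, 976^16=1021, 976^32=52, 976^64=1327, 976^128=1123, 976^256=1174, 976^512=1276, 976^1024=562, 976^2048=511, 976^4096=868, 976^8192=205, 976^16384=715; 976^22677 = 976^1 * 976^4 * 976^16 * 976^128 * 976^2048 * 976^4096 * 976^16384 = 181 (mod 1377); answer 181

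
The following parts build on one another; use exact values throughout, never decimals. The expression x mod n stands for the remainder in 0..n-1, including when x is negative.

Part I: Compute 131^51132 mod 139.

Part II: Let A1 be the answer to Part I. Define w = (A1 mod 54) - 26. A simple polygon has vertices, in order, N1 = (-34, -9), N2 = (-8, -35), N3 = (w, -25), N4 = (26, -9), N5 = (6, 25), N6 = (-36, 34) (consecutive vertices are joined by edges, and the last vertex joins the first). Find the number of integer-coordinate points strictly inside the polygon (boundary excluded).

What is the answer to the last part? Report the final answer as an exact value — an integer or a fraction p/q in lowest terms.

2842

Part I: squarings mod 139: 131^1=131, 131^2=64, 131^4=65, 131^8=55, 131^16=106, 131^32=116, 131^64=112, 131^128=34, 131^256=44, 131^512=129, 131^1024=100, 131^2048=131, 131^4096=64, 131^8192=65, 131^16384=55, 131^32768=106; 131^51132 = 131^4 * 131^8 * 131^16 * 131^32 * 131^128 * 131^256 * 131^512 * 131^1024 * 131^16384 * 131^32768 = 44 (mod 139); answer 44
Part II: A1 = 44; w = 18; cross terms: (-34*-35 - -8*-9)=1118, (-8*-25 - 18*-35)=830, (18*-9 - 26*-25)=488, (26*25 - 6*-9)=704, (6*34 - -36*25)=1104, (-36*-9 - -34*34)=1480; twice the area = |5724| = 5724; area = 2862; boundary points = 26 + 2 + 8 + 2 + 3 + 1 = 42; strictly interior points = area - boundary/2 + 1 = 2842; answer 2842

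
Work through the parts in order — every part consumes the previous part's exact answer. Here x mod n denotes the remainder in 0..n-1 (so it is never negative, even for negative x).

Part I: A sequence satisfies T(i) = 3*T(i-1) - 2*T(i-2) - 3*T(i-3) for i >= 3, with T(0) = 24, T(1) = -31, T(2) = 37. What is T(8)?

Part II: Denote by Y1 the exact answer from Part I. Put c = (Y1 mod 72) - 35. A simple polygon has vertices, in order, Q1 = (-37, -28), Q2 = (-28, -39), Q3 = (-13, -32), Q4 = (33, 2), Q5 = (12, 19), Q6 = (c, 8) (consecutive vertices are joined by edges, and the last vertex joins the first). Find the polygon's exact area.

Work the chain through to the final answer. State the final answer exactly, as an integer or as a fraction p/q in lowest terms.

2979/2

Part I: T(3) = 3*(37) - 2*(-31) - 3*(24) = 101; iterating: T(3)=101, T(4)=322, T(5)=653, T(6)=1012, T(7)=764, T(8)=-1691; answer -1691
Part II: Y1 = -1691; c = 2; cross terms: (-37*-39 - -28*-28)=659, (-28*-32 - -13*-39)=389, (-13*2 - 33*-32)=1030, (33*19 - 12*2)=603, (12*8 - 2*19)=58, (2*-28 - -37*8)=240; twice the area = |2979| = 2979; area = 2979/2; answer 2979/2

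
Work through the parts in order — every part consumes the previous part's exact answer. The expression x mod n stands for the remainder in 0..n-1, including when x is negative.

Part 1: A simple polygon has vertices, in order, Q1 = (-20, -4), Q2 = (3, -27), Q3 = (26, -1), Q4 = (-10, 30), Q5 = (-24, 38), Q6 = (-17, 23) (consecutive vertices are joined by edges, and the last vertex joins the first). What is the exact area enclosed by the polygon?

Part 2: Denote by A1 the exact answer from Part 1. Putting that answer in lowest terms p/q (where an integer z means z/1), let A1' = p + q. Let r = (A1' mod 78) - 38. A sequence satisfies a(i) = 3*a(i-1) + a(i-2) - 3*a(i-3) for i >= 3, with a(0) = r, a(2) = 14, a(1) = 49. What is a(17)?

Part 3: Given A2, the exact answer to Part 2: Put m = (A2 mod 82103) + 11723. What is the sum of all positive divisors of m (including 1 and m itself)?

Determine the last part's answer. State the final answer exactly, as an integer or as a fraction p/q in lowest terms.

12108

Part 1: cross terms: (-20*-27 - 3*-4)=552, (3*-1 - 26*-27)=699, (26*30 - -10*-1)=770, (-10*38 - -24*30)=340, (-24*23 - -17*38)=94, (-17*-4 - -20*23)=528; twice the area = |2983| = 2983; area = 2983/2; answer 2983/2
Part 2: A1 = 2983/2; threaded value p + q = 2985; r = -17; a(3) = 3*(14) + 1*(49) - 3*(-17) = 142; iterating: a(3)=142, a(4)=293, a(5)=979, a(6)=2804, a(7)=8512, a(8)=25403, a(9)=76309, a(10)=228794, a(11)=686482, a(12)=2059313, a(13)=6178039, a(14)=18533984, a(15)=55602052, a(16)=166806023, a(17)=500418169; answer 500418169
Part 3: A2 = 500418169; m = 12107; 12107 is prime, so its only divisors are 1 and 12107; sigma = 1 + 12107 = 12108; answer 12108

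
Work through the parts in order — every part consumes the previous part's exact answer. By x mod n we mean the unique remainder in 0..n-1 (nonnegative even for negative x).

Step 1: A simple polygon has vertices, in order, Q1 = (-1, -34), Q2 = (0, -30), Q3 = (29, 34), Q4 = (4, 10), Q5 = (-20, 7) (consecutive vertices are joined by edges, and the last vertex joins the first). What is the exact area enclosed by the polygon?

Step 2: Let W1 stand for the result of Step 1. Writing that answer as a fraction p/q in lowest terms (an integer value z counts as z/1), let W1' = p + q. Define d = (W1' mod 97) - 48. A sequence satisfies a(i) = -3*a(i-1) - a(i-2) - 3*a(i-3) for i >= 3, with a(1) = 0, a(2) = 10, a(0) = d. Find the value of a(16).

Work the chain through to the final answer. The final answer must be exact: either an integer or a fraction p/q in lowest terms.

Step 1: cross terms: (-1*-30 - 0*-34)=30, (0*34 - 29*-30)=870, (29*10 - 4*34)=154, (4*7 - -20*10)=228, (-20*-34 - -1*7)=687; twice the area = |1969| = 1969; area = 1969/2; answer 1969/2
Step 2: W1 = 1969/2; threaded value p + q = 1971; d = -17; a(3) = -3*(10) - 1*(0) - 3*(-17) = 21; iterating: a(3)=21, a(4)=-73, a(5)=168, a(6)=-494, a(7)=1533, a(8)=-4609, a(9)=13776, a(10)=-41318, a(11)=124005, a(12)=-372025, a(13)=1116024, a(14)=-3348062, a(15)=10044237, a(16)=-30132721; answer -30132721

-30132721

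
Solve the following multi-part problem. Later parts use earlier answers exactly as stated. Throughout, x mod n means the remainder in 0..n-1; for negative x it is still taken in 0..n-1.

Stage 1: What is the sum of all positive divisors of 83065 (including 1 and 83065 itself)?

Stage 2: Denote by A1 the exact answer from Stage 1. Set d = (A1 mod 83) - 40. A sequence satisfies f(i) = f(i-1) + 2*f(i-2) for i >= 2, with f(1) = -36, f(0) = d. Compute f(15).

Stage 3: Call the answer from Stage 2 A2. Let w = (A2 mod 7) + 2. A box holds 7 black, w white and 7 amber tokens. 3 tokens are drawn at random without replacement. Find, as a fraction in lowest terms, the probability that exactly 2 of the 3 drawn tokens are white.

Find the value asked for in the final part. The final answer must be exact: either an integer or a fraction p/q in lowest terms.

Stage 1: 83065 = 5 * 37 * 449; sigma = (1 + 5) * (1 + 37) * (1 + 449) = 6 * 38 * 450 = 102600; answer 102600
Stage 2: A1 = 102600; d = -28; f(2) = 1*(-36) + 2*(-28) = -92; iterating: f(2)=-92, f(3)=-164, f(4)=-348, f(5)=-676, f(6)=-1372, f(7)=-2724, f(8)=-5468, f(9)=-10916, f(10)=-21852, f(11)=-43684, f(12)=-87388, f(13)=-174756, f(14)=-349532, f(15)=-699044; answer -699044
Stage 3: A2 = -699044; w = 6; total draws C(20,3) = 1140; favorable C(6,2)*C(14,1) = 210; P = 7/38; answer 7/38

7/38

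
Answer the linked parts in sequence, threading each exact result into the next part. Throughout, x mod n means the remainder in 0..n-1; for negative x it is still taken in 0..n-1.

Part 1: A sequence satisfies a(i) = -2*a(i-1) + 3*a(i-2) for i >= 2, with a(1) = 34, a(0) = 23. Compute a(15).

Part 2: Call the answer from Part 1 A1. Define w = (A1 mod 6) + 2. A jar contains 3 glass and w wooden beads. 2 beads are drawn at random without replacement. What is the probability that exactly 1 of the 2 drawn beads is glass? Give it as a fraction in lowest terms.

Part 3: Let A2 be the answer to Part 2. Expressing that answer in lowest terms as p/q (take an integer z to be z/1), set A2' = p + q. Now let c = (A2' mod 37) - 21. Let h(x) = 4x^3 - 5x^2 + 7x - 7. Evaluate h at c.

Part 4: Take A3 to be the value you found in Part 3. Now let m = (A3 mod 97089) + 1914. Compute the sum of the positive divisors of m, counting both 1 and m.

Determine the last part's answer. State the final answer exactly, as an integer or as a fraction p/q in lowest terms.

115776

Part 1: a(2) = -2*(34) + 3*(23) = 1; iterating: a(2)=1, a(3)=100, a(4)=-197, a(5)=694, a(6)=-1979, a(7)=6040, a(8)=-18017, a(9)=54154, a(10)=-162359, a(11)=487180, a(12)=-1461437, a(13)=4384414, a(14)=-13153139, a(15)=39459520; answer 39459520
Part 2: A1 = 39459520; w = 6; total draws C(9,2) = 36; favorable C(3,1)*C(6,1) = 18; P = 1/2; answer 1/2
Part 3: A2 = 1/2; threaded value p + q = 3; c = -18; 4*(-18)^3 - 5*(-18)^2 + 7*(-18)^1 - 7 = (-23328) + (-1620) + (-126) + (-7) = -25081; answer -25081
Part 4: A3 = -25081; m = 73922; 73922 = 2 * 23 * 1607; sigma = (1 + 2) * (1 + 23) * (1 + 1607) = 3 * 24 * 1608 = 115776; answer 115776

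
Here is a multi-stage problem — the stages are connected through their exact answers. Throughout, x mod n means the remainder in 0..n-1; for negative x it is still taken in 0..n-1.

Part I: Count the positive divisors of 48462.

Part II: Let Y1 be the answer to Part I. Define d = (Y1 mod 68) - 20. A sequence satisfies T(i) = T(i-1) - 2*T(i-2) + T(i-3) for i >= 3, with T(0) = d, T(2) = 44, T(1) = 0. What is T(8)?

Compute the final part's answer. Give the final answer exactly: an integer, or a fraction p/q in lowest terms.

Part I: 48462 = 2 * 3 * 41 * 197; number of divisors = (1+1) * (1+1) * (1+1) * (1+1) = 16; answer 16
Part II: Y1 = 16; d = -4; T(3) = 1*(44) - 2*(0) + 1*(-4) = 40; iterating: T(3)=40, T(4)=-48, T(5)=-84, T(6)=52, T(7)=172, T(8)=-16; answer -16

-16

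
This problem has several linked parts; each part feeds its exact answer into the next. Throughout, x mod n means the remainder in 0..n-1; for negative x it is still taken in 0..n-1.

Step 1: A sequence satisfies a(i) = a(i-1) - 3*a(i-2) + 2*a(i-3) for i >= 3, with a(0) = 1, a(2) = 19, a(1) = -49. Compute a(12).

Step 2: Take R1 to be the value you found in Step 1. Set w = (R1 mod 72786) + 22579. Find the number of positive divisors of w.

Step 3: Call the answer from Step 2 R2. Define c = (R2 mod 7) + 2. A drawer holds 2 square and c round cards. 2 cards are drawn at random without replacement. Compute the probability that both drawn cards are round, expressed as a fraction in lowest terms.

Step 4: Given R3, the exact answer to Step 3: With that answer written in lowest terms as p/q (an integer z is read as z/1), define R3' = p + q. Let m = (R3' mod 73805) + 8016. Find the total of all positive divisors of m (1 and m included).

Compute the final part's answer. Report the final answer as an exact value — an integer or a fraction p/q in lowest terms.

Step 1: a(3) = 1*(19) - 3*(-49) + 2*(1) = 168; iterating: a(3)=168, a(4)=13, a(5)=-453, a(6)=-156, a(7)=1229, a(8)=791, a(9)=-3208, a(10)=-3123, a(11)=8083, a(12)=11036; answer 11036
Step 2: R1 = 11036; w = 33615; 33615 = 3^4 * 5 * 83; number of divisors = (4+1) * (1+1) * (1+1) = 20; answer 20
Step 3: R2 = 20; c = 8; total draws C(10,2) = 45; favorable C(8,2) = 28; P = 28/45; answer 28/45
Step 4: R3 = 28/45; threaded value p + q = 73; m = 8089; 8089 is prime, so its only divisors are 1 and 8089; sigma = 1 + 8089 = 8090; answer 8090

8090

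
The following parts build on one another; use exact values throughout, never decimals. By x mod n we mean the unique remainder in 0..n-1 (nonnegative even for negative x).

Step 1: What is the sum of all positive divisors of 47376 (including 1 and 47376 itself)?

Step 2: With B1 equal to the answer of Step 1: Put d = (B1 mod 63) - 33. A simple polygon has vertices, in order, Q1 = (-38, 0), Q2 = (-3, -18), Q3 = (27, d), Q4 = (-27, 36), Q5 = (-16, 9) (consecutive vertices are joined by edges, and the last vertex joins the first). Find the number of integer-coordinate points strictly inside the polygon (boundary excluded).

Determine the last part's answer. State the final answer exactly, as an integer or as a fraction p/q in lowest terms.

Step 1: 47376 = 2^4 * 3^2 * 7 * 47; sigma = (1 + 2 + 4 + 8 + 16) * (1 + 3 + 9) * (1 + 7) * (1 + 47) = 31 * 13 * 8 * 48 = 154752; answer 154752
Step 2: B1 = 154752; d = -9; cross terms: (-38*-18 - -3*0)=684, (-3*-9 - 27*-18)=513, (27*36 - -27*-9)=729, (-27*9 - -16*36)=333, (-16*0 - -38*9)=342; twice the area = |2601| = 2601; area = 2601/2; boundary points = 1 + 3 + 9 + 1 + 1 = 15; strictly interior points = area - boundary/2 + 1 = 1294; answer 1294

1294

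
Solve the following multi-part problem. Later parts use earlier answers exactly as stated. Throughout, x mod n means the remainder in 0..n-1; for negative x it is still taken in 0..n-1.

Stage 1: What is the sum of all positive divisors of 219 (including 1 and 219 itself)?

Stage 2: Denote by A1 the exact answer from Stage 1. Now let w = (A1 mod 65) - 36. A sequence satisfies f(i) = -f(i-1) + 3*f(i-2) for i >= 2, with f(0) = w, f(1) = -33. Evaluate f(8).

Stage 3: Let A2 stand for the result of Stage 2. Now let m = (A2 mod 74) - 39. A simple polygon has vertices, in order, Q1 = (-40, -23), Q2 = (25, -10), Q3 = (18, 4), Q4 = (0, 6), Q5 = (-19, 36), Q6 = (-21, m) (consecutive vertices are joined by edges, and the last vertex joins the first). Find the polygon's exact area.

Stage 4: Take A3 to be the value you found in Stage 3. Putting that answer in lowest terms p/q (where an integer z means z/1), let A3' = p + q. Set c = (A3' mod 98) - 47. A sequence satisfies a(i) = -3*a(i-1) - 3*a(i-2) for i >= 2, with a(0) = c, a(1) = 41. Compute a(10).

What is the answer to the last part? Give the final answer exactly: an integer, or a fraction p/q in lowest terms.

25029

Stage 1: 219 = 3 * 73; sigma = (1 + 3) * (1 + 73) = 4 * 74 = 296; answer 296
Stage 2: A1 = 296; w = 0; f(2) = -1*(-33) + 3*(0) = 33; iterating: f(2)=33, f(3)=-132, f(4)=231, f(5)=-627, f(6)=1320, f(7)=-3201, f(8)=7161; answer 7161
Stage 3: A2 = 7161; m = 18; cross terms: (-40*-10 - 25*-23)=975, (25*4 - 18*-10)=280, (18*6 - 0*4)=108, (0*36 - -19*6)=114, (-19*18 - -21*36)=414, (-21*-23 - -40*18)=1203; twice the area = |3094| = 3094; area = 1547; answer 1547
Stage 4: A3 = 1547; threaded value p + q = 1548; c = 31; a(2) = -3*(41) - 3*(31) = -216; iterating: a(2)=-216, a(3)=525, a(4)=-927, a(5)=1206, a(6)=-837, a(7)=-1107, a(8)=5832, a(9)=-14175, a(10)=25029; answer 25029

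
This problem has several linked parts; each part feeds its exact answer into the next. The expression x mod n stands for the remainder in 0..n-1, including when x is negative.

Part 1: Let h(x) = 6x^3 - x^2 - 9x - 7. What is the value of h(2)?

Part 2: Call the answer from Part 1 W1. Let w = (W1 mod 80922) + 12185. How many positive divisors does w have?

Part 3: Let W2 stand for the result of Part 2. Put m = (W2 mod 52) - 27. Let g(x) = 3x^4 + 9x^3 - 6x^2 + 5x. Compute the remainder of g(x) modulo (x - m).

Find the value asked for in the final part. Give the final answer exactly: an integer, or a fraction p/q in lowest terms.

Part 1: 6*(2)^3 - 1*(2)^2 - 9*(2)^1 - 7 = (48) + (-4) + (-18) + (-7) = 19; answer 19
Part 2: W1 = 19; w = 12204; 12204 = 2^2 * 3^3 * 113; number of divisors = (2+1) * (3+1) * (1+1) = 24; answer 24
Part 3: W2 = 24; m = -3; remainder = value at the root: 3*(-3)^4 + 9*(-3)^3 - 6*(-3)^2 + 5*(-3)^1 = (243) + (-243) + (-54) + (-15) = -69; answer -69

-69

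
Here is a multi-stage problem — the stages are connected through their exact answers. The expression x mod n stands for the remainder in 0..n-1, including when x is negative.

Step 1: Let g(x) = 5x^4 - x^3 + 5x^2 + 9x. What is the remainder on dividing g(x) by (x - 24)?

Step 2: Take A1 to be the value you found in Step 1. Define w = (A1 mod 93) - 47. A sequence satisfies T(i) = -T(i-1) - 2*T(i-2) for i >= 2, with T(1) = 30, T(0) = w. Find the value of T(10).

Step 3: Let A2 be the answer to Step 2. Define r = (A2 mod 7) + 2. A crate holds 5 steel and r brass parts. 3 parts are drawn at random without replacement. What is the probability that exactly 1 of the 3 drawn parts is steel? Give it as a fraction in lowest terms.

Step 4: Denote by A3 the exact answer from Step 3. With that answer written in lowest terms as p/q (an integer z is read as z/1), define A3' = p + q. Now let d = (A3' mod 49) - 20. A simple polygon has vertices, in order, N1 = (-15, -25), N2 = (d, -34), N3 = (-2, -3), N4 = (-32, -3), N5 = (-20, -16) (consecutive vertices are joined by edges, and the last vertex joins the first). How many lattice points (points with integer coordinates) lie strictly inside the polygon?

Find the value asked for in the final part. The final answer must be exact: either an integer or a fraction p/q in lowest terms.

383

Step 1: remainder = value at the root: 5*(24)^4 - 1*(24)^3 + 5*(24)^2 + 9*(24)^1 = (1658880) + (-13824) + (2880) + (216) = 1648152; answer 1648152
Step 2: A1 = 1648152; w = -41; T(2) = -1*(30) - 2*(-41) = 52; iterating: T(2)=52, T(3)=-112, T(4)=8, T(5)=216, T(6)=-232, T(7)=-200, T(8)=664, T(9)=-264, T(10)=-1064; answer -1064
Step 3: A2 = -1064; r = 2; total draws C(7,3) = 35; favorable C(5,1)*C(2,2) = 5; P = 1/7; answer 1/7
Step 4: A3 = 1/7; threaded value p + q = 8; d = -12; cross terms: (-15*-34 - -12*-25)=210, (-12*-3 - -2*-34)=-32, (-2*-3 - -32*-3)=-90, (-32*-16 - -20*-3)=452, (-20*-25 - -15*-16)=260; twice the area = |800| = 800; area = 400; boundary points = 3 + 1 + 30 + 1 + 1 = 36; strictly interior points = area - boundary/2 + 1 = 383; answer 383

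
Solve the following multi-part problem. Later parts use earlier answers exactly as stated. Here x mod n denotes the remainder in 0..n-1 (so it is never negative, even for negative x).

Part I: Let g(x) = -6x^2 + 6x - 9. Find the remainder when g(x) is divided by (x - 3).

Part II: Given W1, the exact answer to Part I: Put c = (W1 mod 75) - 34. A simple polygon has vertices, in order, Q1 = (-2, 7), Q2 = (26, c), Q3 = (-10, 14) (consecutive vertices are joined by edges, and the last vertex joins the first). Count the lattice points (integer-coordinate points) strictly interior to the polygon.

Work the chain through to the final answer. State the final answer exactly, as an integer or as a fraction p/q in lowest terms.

45

Part I: remainder = value at the root: -6*(3)^2 + 6*(3)^1 - 9 = (-54) + (18) + (-9) = -45; answer -45
Part II: W1 = -45; c = -4; cross terms: (-2*-4 - 26*7)=-174, (26*14 - -10*-4)=324, (-10*7 - -2*14)=-42; twice the area = |108| = 108; area = 54; boundary points = 1 + 18 + 1 = 20; strictly interior points = area - boundary/2 + 1 = 45; answer 45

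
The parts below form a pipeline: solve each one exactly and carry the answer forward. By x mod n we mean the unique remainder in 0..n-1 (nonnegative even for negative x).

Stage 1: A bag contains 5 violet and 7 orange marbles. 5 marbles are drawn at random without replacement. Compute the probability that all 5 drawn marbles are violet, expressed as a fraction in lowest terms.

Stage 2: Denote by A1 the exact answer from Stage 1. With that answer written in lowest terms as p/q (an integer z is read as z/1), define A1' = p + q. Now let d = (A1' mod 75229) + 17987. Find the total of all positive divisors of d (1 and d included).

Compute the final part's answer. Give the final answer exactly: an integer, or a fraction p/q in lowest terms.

Stage 1: total draws C(12,5) = 792; favorable C(5,5) = 1; P = 1/792; answer 1/792
Stage 2: A1 = 1/792; threaded value p + q = 793; d = 18780; 18780 = 2^2 * 3 * 5 * 313; sigma = (1 + 2 + 4) * (1 + 3) * (1 + 5) * (1 + 313) = 7 * 4 * 6 * 314 = 52752; answer 52752

52752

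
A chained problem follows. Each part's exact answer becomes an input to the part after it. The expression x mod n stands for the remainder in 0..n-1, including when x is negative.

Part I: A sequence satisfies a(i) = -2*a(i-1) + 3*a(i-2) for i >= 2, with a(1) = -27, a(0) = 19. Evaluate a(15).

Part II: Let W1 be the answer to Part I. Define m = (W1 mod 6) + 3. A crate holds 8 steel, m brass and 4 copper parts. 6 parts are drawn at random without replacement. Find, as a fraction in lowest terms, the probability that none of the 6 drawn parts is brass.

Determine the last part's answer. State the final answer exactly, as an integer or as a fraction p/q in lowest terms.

Part I: a(2) = -2*(-27) + 3*(19) = 111; iterating: a(2)=111, a(3)=-303, a(4)=939, a(5)=-2787, a(6)=8391, a(7)=-25143, a(8)=75459, a(9)=-226347, a(10)=679071, a(11)=-2037183, a(12)=6111579, a(13)=-18334707, a(14)=55004151, a(15)=-165012423; answer -165012423
Part II: W1 = -165012423; m = 6; total draws C(18,6) = 18564; favorable C(12,6) = 924; P = 11/221; answer 11/221

11/221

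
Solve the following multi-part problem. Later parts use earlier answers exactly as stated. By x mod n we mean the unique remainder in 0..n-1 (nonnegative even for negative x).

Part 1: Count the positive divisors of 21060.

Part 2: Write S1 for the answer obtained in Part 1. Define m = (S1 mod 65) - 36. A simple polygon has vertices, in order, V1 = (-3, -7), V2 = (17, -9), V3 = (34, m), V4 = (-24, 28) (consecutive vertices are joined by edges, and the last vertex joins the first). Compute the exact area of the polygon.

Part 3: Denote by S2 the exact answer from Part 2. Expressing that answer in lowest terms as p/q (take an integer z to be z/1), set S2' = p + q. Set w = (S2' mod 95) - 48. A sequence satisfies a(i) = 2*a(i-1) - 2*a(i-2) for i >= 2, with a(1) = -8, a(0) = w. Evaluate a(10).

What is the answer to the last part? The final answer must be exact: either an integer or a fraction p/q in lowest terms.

Part 1: 21060 = 2^2 * 3^4 * 5 * 13; number of divisors = (2+1) * (4+1) * (1+1) * (1+1) = 60; answer 60
Part 2: S1 = 60; m = 24; cross terms: (-3*-9 - 17*-7)=146, (17*24 - 34*-9)=714, (34*28 - -24*24)=1528, (-24*-7 - -3*28)=252; twice the area = |2640| = 2640; area = 1320; answer 1320
Part 3: S2 = 1320; threaded value p + q = 1321; w = 38; a(2) = 2*(-8) - 2*(38) = -92; iterating: a(2)=-92, a(3)=-168, a(4)=-152, a(5)=32, a(6)=368, a(7)=672, a(8)=608, a(9)=-128, a(10)=-1472; answer -1472

-1472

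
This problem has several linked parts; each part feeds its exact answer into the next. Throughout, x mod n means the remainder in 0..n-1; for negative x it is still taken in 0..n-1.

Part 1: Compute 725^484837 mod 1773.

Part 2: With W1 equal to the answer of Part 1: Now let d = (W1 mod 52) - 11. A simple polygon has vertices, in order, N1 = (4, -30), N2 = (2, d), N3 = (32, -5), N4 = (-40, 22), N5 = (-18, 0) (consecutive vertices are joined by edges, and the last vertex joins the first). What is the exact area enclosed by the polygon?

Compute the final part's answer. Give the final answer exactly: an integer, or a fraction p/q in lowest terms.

661

Part 1: squarings mod 1773: 725^1=725, 725^2=817, 725^4=841, 725^8=1627, 725^16=40, 725^32=1600, 725^64=1561, 725^128=619, 725^256=193, 725^512=16, 725^1024=256, 725^2048=1708, 725^4096=679, 725^8192=61, 725^16384=175, 725^32768=484, 725^65536=220, 725^131072=529, 725^262144=1480; 725^484837 = 725^1 * 725^4 * 725^32 * 725^64 * 725^128 * 725^256 * 725^1024 * 725^8192 * 725^16384 * 725^65536 * 725^131072 * 725^262144 = 797 (mod 1773); answer 797
Part 2: W1 = 797; d = 6; cross terms: (4*6 - 2*-30)=84, (2*-5 - 32*6)=-202, (32*22 - -40*-5)=504, (-40*0 - -18*22)=396, (-18*-30 - 4*0)=540; twice the area = |1322| = 1322; area = 661; answer 661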